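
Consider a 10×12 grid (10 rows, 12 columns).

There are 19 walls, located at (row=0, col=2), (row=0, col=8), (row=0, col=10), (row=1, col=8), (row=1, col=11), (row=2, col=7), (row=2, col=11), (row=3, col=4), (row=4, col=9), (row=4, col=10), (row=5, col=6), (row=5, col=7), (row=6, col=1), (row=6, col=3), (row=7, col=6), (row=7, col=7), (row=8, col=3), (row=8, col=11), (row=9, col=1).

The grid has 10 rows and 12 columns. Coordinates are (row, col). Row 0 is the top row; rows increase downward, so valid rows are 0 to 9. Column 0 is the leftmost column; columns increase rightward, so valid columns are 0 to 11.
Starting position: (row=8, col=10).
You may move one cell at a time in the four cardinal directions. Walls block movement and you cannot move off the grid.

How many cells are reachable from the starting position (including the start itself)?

BFS flood-fill from (row=8, col=10):
  Distance 0: (row=8, col=10)
  Distance 1: (row=7, col=10), (row=8, col=9), (row=9, col=10)
  Distance 2: (row=6, col=10), (row=7, col=9), (row=7, col=11), (row=8, col=8), (row=9, col=9), (row=9, col=11)
  Distance 3: (row=5, col=10), (row=6, col=9), (row=6, col=11), (row=7, col=8), (row=8, col=7), (row=9, col=8)
  Distance 4: (row=5, col=9), (row=5, col=11), (row=6, col=8), (row=8, col=6), (row=9, col=7)
  Distance 5: (row=4, col=11), (row=5, col=8), (row=6, col=7), (row=8, col=5), (row=9, col=6)
  Distance 6: (row=3, col=11), (row=4, col=8), (row=6, col=6), (row=7, col=5), (row=8, col=4), (row=9, col=5)
  Distance 7: (row=3, col=8), (row=3, col=10), (row=4, col=7), (row=6, col=5), (row=7, col=4), (row=9, col=4)
  Distance 8: (row=2, col=8), (row=2, col=10), (row=3, col=7), (row=3, col=9), (row=4, col=6), (row=5, col=5), (row=6, col=4), (row=7, col=3), (row=9, col=3)
  Distance 9: (row=1, col=10), (row=2, col=9), (row=3, col=6), (row=4, col=5), (row=5, col=4), (row=7, col=2), (row=9, col=2)
  Distance 10: (row=1, col=9), (row=2, col=6), (row=3, col=5), (row=4, col=4), (row=5, col=3), (row=6, col=2), (row=7, col=1), (row=8, col=2)
  Distance 11: (row=0, col=9), (row=1, col=6), (row=2, col=5), (row=4, col=3), (row=5, col=2), (row=7, col=0), (row=8, col=1)
  Distance 12: (row=0, col=6), (row=1, col=5), (row=1, col=7), (row=2, col=4), (row=3, col=3), (row=4, col=2), (row=5, col=1), (row=6, col=0), (row=8, col=0)
  Distance 13: (row=0, col=5), (row=0, col=7), (row=1, col=4), (row=2, col=3), (row=3, col=2), (row=4, col=1), (row=5, col=0), (row=9, col=0)
  Distance 14: (row=0, col=4), (row=1, col=3), (row=2, col=2), (row=3, col=1), (row=4, col=0)
  Distance 15: (row=0, col=3), (row=1, col=2), (row=2, col=1), (row=3, col=0)
  Distance 16: (row=1, col=1), (row=2, col=0)
  Distance 17: (row=0, col=1), (row=1, col=0)
  Distance 18: (row=0, col=0)
Total reachable: 100 (grid has 101 open cells total)

Answer: Reachable cells: 100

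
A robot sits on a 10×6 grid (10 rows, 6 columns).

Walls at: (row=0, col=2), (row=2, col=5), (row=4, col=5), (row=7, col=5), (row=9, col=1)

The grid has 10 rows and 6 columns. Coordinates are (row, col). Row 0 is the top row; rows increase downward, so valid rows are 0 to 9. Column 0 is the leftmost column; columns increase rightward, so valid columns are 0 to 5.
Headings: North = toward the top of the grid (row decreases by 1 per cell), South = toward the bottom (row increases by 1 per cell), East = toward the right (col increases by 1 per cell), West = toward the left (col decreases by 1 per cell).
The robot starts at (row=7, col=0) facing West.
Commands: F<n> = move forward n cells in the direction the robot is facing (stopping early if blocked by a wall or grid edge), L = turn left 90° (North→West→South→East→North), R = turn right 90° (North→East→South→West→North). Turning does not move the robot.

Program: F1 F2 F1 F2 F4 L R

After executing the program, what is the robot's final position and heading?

Answer: Final position: (row=7, col=0), facing West

Derivation:
Start: (row=7, col=0), facing West
  F1: move forward 0/1 (blocked), now at (row=7, col=0)
  F2: move forward 0/2 (blocked), now at (row=7, col=0)
  F1: move forward 0/1 (blocked), now at (row=7, col=0)
  F2: move forward 0/2 (blocked), now at (row=7, col=0)
  F4: move forward 0/4 (blocked), now at (row=7, col=0)
  L: turn left, now facing South
  R: turn right, now facing West
Final: (row=7, col=0), facing West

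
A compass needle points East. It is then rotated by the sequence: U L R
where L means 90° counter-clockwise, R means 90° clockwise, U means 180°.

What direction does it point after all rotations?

Start: East
  U (U-turn (180°)) -> West
  L (left (90° counter-clockwise)) -> South
  R (right (90° clockwise)) -> West
Final: West

Answer: Final heading: West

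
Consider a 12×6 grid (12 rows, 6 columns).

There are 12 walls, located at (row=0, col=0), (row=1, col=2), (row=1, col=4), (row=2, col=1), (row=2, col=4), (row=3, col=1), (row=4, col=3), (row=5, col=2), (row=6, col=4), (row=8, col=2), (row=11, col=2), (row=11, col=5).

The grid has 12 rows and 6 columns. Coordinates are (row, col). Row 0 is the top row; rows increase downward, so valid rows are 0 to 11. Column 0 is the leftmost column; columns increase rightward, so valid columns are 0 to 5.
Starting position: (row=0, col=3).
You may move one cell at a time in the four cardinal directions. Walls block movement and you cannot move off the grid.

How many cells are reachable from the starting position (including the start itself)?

Answer: Reachable cells: 60

Derivation:
BFS flood-fill from (row=0, col=3):
  Distance 0: (row=0, col=3)
  Distance 1: (row=0, col=2), (row=0, col=4), (row=1, col=3)
  Distance 2: (row=0, col=1), (row=0, col=5), (row=2, col=3)
  Distance 3: (row=1, col=1), (row=1, col=5), (row=2, col=2), (row=3, col=3)
  Distance 4: (row=1, col=0), (row=2, col=5), (row=3, col=2), (row=3, col=4)
  Distance 5: (row=2, col=0), (row=3, col=5), (row=4, col=2), (row=4, col=4)
  Distance 6: (row=3, col=0), (row=4, col=1), (row=4, col=5), (row=5, col=4)
  Distance 7: (row=4, col=0), (row=5, col=1), (row=5, col=3), (row=5, col=5)
  Distance 8: (row=5, col=0), (row=6, col=1), (row=6, col=3), (row=6, col=5)
  Distance 9: (row=6, col=0), (row=6, col=2), (row=7, col=1), (row=7, col=3), (row=7, col=5)
  Distance 10: (row=7, col=0), (row=7, col=2), (row=7, col=4), (row=8, col=1), (row=8, col=3), (row=8, col=5)
  Distance 11: (row=8, col=0), (row=8, col=4), (row=9, col=1), (row=9, col=3), (row=9, col=5)
  Distance 12: (row=9, col=0), (row=9, col=2), (row=9, col=4), (row=10, col=1), (row=10, col=3), (row=10, col=5)
  Distance 13: (row=10, col=0), (row=10, col=2), (row=10, col=4), (row=11, col=1), (row=11, col=3)
  Distance 14: (row=11, col=0), (row=11, col=4)
Total reachable: 60 (grid has 60 open cells total)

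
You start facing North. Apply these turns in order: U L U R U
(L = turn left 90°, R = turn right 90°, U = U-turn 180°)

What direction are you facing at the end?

Answer: Final heading: South

Derivation:
Start: North
  U (U-turn (180°)) -> South
  L (left (90° counter-clockwise)) -> East
  U (U-turn (180°)) -> West
  R (right (90° clockwise)) -> North
  U (U-turn (180°)) -> South
Final: South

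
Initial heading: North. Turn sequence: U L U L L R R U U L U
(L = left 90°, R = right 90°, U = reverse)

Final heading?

Answer: Final heading: North

Derivation:
Start: North
  U (U-turn (180°)) -> South
  L (left (90° counter-clockwise)) -> East
  U (U-turn (180°)) -> West
  L (left (90° counter-clockwise)) -> South
  L (left (90° counter-clockwise)) -> East
  R (right (90° clockwise)) -> South
  R (right (90° clockwise)) -> West
  U (U-turn (180°)) -> East
  U (U-turn (180°)) -> West
  L (left (90° counter-clockwise)) -> South
  U (U-turn (180°)) -> North
Final: North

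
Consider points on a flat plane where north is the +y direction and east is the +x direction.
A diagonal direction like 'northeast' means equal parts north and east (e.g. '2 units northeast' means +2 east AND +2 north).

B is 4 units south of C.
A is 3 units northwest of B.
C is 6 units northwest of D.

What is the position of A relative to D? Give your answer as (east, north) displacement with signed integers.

Place D at the origin (east=0, north=0).
  C is 6 units northwest of D: delta (east=-6, north=+6); C at (east=-6, north=6).
  B is 4 units south of C: delta (east=+0, north=-4); B at (east=-6, north=2).
  A is 3 units northwest of B: delta (east=-3, north=+3); A at (east=-9, north=5).
Therefore A relative to D: (east=-9, north=5).

Answer: A is at (east=-9, north=5) relative to D.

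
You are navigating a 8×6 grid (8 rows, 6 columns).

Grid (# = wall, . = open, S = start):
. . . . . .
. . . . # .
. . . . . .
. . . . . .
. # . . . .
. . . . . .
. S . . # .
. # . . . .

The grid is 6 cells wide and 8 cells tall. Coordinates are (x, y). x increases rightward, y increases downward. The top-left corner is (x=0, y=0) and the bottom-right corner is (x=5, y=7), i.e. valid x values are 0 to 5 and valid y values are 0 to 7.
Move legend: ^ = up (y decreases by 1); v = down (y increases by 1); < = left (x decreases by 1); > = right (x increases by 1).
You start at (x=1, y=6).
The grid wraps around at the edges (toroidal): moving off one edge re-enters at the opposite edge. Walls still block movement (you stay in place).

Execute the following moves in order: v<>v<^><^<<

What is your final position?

Answer: Final position: (x=4, y=4)

Derivation:
Start: (x=1, y=6)
  v (down): blocked, stay at (x=1, y=6)
  < (left): (x=1, y=6) -> (x=0, y=6)
  > (right): (x=0, y=6) -> (x=1, y=6)
  v (down): blocked, stay at (x=1, y=6)
  < (left): (x=1, y=6) -> (x=0, y=6)
  ^ (up): (x=0, y=6) -> (x=0, y=5)
  > (right): (x=0, y=5) -> (x=1, y=5)
  < (left): (x=1, y=5) -> (x=0, y=5)
  ^ (up): (x=0, y=5) -> (x=0, y=4)
  < (left): (x=0, y=4) -> (x=5, y=4)
  < (left): (x=5, y=4) -> (x=4, y=4)
Final: (x=4, y=4)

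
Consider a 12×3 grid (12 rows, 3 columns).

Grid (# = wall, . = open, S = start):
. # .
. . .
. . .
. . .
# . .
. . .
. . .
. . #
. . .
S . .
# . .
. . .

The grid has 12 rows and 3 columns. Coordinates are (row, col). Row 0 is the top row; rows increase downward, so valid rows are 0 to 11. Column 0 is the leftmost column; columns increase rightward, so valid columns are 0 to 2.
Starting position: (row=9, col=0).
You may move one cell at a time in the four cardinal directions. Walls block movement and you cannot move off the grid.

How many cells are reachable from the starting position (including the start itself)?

Answer: Reachable cells: 32

Derivation:
BFS flood-fill from (row=9, col=0):
  Distance 0: (row=9, col=0)
  Distance 1: (row=8, col=0), (row=9, col=1)
  Distance 2: (row=7, col=0), (row=8, col=1), (row=9, col=2), (row=10, col=1)
  Distance 3: (row=6, col=0), (row=7, col=1), (row=8, col=2), (row=10, col=2), (row=11, col=1)
  Distance 4: (row=5, col=0), (row=6, col=1), (row=11, col=0), (row=11, col=2)
  Distance 5: (row=5, col=1), (row=6, col=2)
  Distance 6: (row=4, col=1), (row=5, col=2)
  Distance 7: (row=3, col=1), (row=4, col=2)
  Distance 8: (row=2, col=1), (row=3, col=0), (row=3, col=2)
  Distance 9: (row=1, col=1), (row=2, col=0), (row=2, col=2)
  Distance 10: (row=1, col=0), (row=1, col=2)
  Distance 11: (row=0, col=0), (row=0, col=2)
Total reachable: 32 (grid has 32 open cells total)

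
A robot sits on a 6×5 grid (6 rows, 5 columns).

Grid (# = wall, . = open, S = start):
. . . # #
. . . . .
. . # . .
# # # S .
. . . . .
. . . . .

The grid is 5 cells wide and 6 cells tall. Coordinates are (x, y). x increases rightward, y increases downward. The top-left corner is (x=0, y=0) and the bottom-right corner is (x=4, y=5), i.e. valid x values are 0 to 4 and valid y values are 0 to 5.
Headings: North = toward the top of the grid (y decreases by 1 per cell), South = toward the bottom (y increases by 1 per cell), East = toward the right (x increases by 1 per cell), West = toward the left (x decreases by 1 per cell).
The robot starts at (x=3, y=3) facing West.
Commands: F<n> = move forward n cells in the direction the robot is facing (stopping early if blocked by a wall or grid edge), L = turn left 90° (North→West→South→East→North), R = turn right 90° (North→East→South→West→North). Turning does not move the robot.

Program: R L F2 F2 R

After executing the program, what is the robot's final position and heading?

Answer: Final position: (x=3, y=3), facing North

Derivation:
Start: (x=3, y=3), facing West
  R: turn right, now facing North
  L: turn left, now facing West
  F2: move forward 0/2 (blocked), now at (x=3, y=3)
  F2: move forward 0/2 (blocked), now at (x=3, y=3)
  R: turn right, now facing North
Final: (x=3, y=3), facing North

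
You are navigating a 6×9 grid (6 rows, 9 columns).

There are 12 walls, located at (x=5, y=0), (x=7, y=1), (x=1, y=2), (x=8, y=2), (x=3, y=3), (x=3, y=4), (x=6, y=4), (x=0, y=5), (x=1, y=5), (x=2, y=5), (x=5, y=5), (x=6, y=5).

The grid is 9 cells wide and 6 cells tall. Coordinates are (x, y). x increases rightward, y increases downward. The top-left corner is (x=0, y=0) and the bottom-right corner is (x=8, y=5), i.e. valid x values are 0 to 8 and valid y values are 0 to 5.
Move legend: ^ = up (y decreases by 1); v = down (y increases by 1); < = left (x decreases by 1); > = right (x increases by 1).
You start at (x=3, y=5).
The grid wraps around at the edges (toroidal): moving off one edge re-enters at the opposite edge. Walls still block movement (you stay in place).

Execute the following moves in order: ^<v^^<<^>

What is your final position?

Start: (x=3, y=5)
  ^ (up): blocked, stay at (x=3, y=5)
  < (left): blocked, stay at (x=3, y=5)
  v (down): (x=3, y=5) -> (x=3, y=0)
  ^ (up): (x=3, y=0) -> (x=3, y=5)
  ^ (up): blocked, stay at (x=3, y=5)
  < (left): blocked, stay at (x=3, y=5)
  < (left): blocked, stay at (x=3, y=5)
  ^ (up): blocked, stay at (x=3, y=5)
  > (right): (x=3, y=5) -> (x=4, y=5)
Final: (x=4, y=5)

Answer: Final position: (x=4, y=5)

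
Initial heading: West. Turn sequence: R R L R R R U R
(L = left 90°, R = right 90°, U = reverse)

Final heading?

Answer: Final heading: South

Derivation:
Start: West
  R (right (90° clockwise)) -> North
  R (right (90° clockwise)) -> East
  L (left (90° counter-clockwise)) -> North
  R (right (90° clockwise)) -> East
  R (right (90° clockwise)) -> South
  R (right (90° clockwise)) -> West
  U (U-turn (180°)) -> East
  R (right (90° clockwise)) -> South
Final: South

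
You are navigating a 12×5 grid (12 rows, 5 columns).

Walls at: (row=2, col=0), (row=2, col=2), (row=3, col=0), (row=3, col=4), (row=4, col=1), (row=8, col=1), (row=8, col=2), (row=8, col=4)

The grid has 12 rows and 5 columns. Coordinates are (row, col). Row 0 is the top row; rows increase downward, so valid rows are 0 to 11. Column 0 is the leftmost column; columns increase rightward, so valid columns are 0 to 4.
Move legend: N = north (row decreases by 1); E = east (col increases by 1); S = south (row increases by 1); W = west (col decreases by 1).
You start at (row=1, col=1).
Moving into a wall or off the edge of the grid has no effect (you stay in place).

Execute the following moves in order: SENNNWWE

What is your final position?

Answer: Final position: (row=0, col=1)

Derivation:
Start: (row=1, col=1)
  S (south): (row=1, col=1) -> (row=2, col=1)
  E (east): blocked, stay at (row=2, col=1)
  N (north): (row=2, col=1) -> (row=1, col=1)
  N (north): (row=1, col=1) -> (row=0, col=1)
  N (north): blocked, stay at (row=0, col=1)
  W (west): (row=0, col=1) -> (row=0, col=0)
  W (west): blocked, stay at (row=0, col=0)
  E (east): (row=0, col=0) -> (row=0, col=1)
Final: (row=0, col=1)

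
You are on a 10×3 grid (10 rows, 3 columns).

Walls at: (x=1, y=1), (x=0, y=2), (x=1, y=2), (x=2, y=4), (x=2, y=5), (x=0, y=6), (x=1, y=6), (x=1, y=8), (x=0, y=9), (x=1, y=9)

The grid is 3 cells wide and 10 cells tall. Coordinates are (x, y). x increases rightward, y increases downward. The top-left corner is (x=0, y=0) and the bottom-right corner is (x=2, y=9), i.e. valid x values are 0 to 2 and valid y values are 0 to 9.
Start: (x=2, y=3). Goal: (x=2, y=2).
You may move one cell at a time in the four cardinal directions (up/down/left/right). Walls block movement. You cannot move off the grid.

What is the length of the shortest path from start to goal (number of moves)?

BFS from (x=2, y=3) until reaching (x=2, y=2):
  Distance 0: (x=2, y=3)
  Distance 1: (x=2, y=2), (x=1, y=3)  <- goal reached here
One shortest path (1 moves): (x=2, y=3) -> (x=2, y=2)

Answer: Shortest path length: 1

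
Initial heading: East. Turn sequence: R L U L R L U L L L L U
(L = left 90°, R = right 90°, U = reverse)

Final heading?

Answer: Final heading: South

Derivation:
Start: East
  R (right (90° clockwise)) -> South
  L (left (90° counter-clockwise)) -> East
  U (U-turn (180°)) -> West
  L (left (90° counter-clockwise)) -> South
  R (right (90° clockwise)) -> West
  L (left (90° counter-clockwise)) -> South
  U (U-turn (180°)) -> North
  L (left (90° counter-clockwise)) -> West
  L (left (90° counter-clockwise)) -> South
  L (left (90° counter-clockwise)) -> East
  L (left (90° counter-clockwise)) -> North
  U (U-turn (180°)) -> South
Final: South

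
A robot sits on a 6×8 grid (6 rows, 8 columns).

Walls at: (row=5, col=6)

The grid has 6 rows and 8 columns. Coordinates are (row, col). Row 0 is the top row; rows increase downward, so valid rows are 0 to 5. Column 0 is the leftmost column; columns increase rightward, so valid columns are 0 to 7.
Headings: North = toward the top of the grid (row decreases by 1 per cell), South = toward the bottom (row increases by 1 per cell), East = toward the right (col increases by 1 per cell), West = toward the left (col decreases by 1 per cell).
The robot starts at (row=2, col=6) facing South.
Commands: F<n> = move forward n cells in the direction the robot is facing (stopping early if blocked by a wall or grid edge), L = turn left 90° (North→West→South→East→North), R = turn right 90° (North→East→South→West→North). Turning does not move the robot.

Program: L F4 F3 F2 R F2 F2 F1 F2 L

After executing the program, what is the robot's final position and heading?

Start: (row=2, col=6), facing South
  L: turn left, now facing East
  F4: move forward 1/4 (blocked), now at (row=2, col=7)
  F3: move forward 0/3 (blocked), now at (row=2, col=7)
  F2: move forward 0/2 (blocked), now at (row=2, col=7)
  R: turn right, now facing South
  F2: move forward 2, now at (row=4, col=7)
  F2: move forward 1/2 (blocked), now at (row=5, col=7)
  F1: move forward 0/1 (blocked), now at (row=5, col=7)
  F2: move forward 0/2 (blocked), now at (row=5, col=7)
  L: turn left, now facing East
Final: (row=5, col=7), facing East

Answer: Final position: (row=5, col=7), facing East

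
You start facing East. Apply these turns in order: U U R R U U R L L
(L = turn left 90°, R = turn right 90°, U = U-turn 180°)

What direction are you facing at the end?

Start: East
  U (U-turn (180°)) -> West
  U (U-turn (180°)) -> East
  R (right (90° clockwise)) -> South
  R (right (90° clockwise)) -> West
  U (U-turn (180°)) -> East
  U (U-turn (180°)) -> West
  R (right (90° clockwise)) -> North
  L (left (90° counter-clockwise)) -> West
  L (left (90° counter-clockwise)) -> South
Final: South

Answer: Final heading: South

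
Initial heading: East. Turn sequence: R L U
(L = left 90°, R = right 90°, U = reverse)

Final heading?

Answer: Final heading: West

Derivation:
Start: East
  R (right (90° clockwise)) -> South
  L (left (90° counter-clockwise)) -> East
  U (U-turn (180°)) -> West
Final: West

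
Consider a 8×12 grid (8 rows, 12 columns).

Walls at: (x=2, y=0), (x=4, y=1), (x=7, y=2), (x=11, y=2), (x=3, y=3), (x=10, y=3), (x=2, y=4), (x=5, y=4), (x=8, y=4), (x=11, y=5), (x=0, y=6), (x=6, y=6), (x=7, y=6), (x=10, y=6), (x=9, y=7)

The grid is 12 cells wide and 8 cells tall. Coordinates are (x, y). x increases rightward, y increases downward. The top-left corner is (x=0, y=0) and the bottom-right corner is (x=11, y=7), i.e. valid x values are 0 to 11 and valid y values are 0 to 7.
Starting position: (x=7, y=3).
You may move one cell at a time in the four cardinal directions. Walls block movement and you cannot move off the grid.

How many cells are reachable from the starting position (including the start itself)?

BFS flood-fill from (x=7, y=3):
  Distance 0: (x=7, y=3)
  Distance 1: (x=6, y=3), (x=8, y=3), (x=7, y=4)
  Distance 2: (x=6, y=2), (x=8, y=2), (x=5, y=3), (x=9, y=3), (x=6, y=4), (x=7, y=5)
  Distance 3: (x=6, y=1), (x=8, y=1), (x=5, y=2), (x=9, y=2), (x=4, y=3), (x=9, y=4), (x=6, y=5), (x=8, y=5)
  Distance 4: (x=6, y=0), (x=8, y=0), (x=5, y=1), (x=7, y=1), (x=9, y=1), (x=4, y=2), (x=10, y=2), (x=4, y=4), (x=10, y=4), (x=5, y=5), (x=9, y=5), (x=8, y=6)
  Distance 5: (x=5, y=0), (x=7, y=0), (x=9, y=0), (x=10, y=1), (x=3, y=2), (x=3, y=4), (x=11, y=4), (x=4, y=5), (x=10, y=5), (x=5, y=6), (x=9, y=6), (x=8, y=7)
  Distance 6: (x=4, y=0), (x=10, y=0), (x=3, y=1), (x=11, y=1), (x=2, y=2), (x=11, y=3), (x=3, y=5), (x=4, y=6), (x=5, y=7), (x=7, y=7)
  Distance 7: (x=3, y=0), (x=11, y=0), (x=2, y=1), (x=1, y=2), (x=2, y=3), (x=2, y=5), (x=3, y=6), (x=4, y=7), (x=6, y=7)
  Distance 8: (x=1, y=1), (x=0, y=2), (x=1, y=3), (x=1, y=5), (x=2, y=6), (x=3, y=7)
  Distance 9: (x=1, y=0), (x=0, y=1), (x=0, y=3), (x=1, y=4), (x=0, y=5), (x=1, y=6), (x=2, y=7)
  Distance 10: (x=0, y=0), (x=0, y=4), (x=1, y=7)
  Distance 11: (x=0, y=7)
Total reachable: 78 (grid has 81 open cells total)

Answer: Reachable cells: 78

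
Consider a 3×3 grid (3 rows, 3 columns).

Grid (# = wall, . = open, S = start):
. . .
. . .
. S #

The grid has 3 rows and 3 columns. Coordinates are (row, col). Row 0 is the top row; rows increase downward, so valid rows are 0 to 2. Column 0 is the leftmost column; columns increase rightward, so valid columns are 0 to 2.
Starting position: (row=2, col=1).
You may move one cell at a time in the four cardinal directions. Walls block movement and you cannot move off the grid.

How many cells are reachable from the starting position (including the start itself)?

BFS flood-fill from (row=2, col=1):
  Distance 0: (row=2, col=1)
  Distance 1: (row=1, col=1), (row=2, col=0)
  Distance 2: (row=0, col=1), (row=1, col=0), (row=1, col=2)
  Distance 3: (row=0, col=0), (row=0, col=2)
Total reachable: 8 (grid has 8 open cells total)

Answer: Reachable cells: 8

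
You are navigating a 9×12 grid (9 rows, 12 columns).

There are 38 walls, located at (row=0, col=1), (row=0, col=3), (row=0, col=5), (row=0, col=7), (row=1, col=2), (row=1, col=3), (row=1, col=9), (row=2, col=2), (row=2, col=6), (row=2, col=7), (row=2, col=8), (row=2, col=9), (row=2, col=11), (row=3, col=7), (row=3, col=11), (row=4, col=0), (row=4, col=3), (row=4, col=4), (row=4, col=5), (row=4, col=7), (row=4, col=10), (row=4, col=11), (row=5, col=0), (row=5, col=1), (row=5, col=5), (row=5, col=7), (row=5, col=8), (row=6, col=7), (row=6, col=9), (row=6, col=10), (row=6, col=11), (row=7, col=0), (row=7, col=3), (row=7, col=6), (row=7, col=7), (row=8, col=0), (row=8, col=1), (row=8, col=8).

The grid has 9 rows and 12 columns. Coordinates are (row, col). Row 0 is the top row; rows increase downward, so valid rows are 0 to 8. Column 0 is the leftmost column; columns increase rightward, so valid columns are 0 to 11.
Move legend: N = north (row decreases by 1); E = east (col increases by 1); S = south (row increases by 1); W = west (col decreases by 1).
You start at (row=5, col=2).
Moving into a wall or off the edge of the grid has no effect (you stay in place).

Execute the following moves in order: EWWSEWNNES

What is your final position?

Start: (row=5, col=2)
  E (east): (row=5, col=2) -> (row=5, col=3)
  W (west): (row=5, col=3) -> (row=5, col=2)
  W (west): blocked, stay at (row=5, col=2)
  S (south): (row=5, col=2) -> (row=6, col=2)
  E (east): (row=6, col=2) -> (row=6, col=3)
  W (west): (row=6, col=3) -> (row=6, col=2)
  N (north): (row=6, col=2) -> (row=5, col=2)
  N (north): (row=5, col=2) -> (row=4, col=2)
  E (east): blocked, stay at (row=4, col=2)
  S (south): (row=4, col=2) -> (row=5, col=2)
Final: (row=5, col=2)

Answer: Final position: (row=5, col=2)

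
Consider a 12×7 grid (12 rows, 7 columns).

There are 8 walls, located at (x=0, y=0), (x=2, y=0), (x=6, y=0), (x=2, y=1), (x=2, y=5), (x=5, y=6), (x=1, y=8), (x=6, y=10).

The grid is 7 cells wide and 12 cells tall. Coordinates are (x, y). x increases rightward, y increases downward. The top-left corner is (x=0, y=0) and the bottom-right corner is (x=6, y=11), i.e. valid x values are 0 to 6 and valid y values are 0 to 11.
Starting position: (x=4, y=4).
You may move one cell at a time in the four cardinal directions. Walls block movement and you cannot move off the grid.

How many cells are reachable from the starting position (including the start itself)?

BFS flood-fill from (x=4, y=4):
  Distance 0: (x=4, y=4)
  Distance 1: (x=4, y=3), (x=3, y=4), (x=5, y=4), (x=4, y=5)
  Distance 2: (x=4, y=2), (x=3, y=3), (x=5, y=3), (x=2, y=4), (x=6, y=4), (x=3, y=5), (x=5, y=5), (x=4, y=6)
  Distance 3: (x=4, y=1), (x=3, y=2), (x=5, y=2), (x=2, y=3), (x=6, y=3), (x=1, y=4), (x=6, y=5), (x=3, y=6), (x=4, y=7)
  Distance 4: (x=4, y=0), (x=3, y=1), (x=5, y=1), (x=2, y=2), (x=6, y=2), (x=1, y=3), (x=0, y=4), (x=1, y=5), (x=2, y=6), (x=6, y=6), (x=3, y=7), (x=5, y=7), (x=4, y=8)
  Distance 5: (x=3, y=0), (x=5, y=0), (x=6, y=1), (x=1, y=2), (x=0, y=3), (x=0, y=5), (x=1, y=6), (x=2, y=7), (x=6, y=7), (x=3, y=8), (x=5, y=8), (x=4, y=9)
  Distance 6: (x=1, y=1), (x=0, y=2), (x=0, y=6), (x=1, y=7), (x=2, y=8), (x=6, y=8), (x=3, y=9), (x=5, y=9), (x=4, y=10)
  Distance 7: (x=1, y=0), (x=0, y=1), (x=0, y=7), (x=2, y=9), (x=6, y=9), (x=3, y=10), (x=5, y=10), (x=4, y=11)
  Distance 8: (x=0, y=8), (x=1, y=9), (x=2, y=10), (x=3, y=11), (x=5, y=11)
  Distance 9: (x=0, y=9), (x=1, y=10), (x=2, y=11), (x=6, y=11)
  Distance 10: (x=0, y=10), (x=1, y=11)
  Distance 11: (x=0, y=11)
Total reachable: 76 (grid has 76 open cells total)

Answer: Reachable cells: 76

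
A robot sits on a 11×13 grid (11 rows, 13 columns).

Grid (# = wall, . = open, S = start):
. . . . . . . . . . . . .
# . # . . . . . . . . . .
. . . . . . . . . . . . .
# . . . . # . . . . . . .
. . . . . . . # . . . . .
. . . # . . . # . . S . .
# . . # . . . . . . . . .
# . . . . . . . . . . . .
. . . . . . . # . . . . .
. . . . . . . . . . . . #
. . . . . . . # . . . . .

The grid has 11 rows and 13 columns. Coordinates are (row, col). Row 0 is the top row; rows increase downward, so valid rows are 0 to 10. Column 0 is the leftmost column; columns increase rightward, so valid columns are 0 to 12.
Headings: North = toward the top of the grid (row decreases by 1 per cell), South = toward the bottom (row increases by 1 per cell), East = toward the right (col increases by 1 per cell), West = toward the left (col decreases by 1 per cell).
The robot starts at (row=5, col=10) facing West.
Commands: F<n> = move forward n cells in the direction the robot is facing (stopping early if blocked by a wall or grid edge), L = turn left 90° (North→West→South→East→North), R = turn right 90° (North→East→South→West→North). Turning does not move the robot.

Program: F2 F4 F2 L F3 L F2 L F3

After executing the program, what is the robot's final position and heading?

Start: (row=5, col=10), facing West
  F2: move forward 2, now at (row=5, col=8)
  F4: move forward 0/4 (blocked), now at (row=5, col=8)
  F2: move forward 0/2 (blocked), now at (row=5, col=8)
  L: turn left, now facing South
  F3: move forward 3, now at (row=8, col=8)
  L: turn left, now facing East
  F2: move forward 2, now at (row=8, col=10)
  L: turn left, now facing North
  F3: move forward 3, now at (row=5, col=10)
Final: (row=5, col=10), facing North

Answer: Final position: (row=5, col=10), facing North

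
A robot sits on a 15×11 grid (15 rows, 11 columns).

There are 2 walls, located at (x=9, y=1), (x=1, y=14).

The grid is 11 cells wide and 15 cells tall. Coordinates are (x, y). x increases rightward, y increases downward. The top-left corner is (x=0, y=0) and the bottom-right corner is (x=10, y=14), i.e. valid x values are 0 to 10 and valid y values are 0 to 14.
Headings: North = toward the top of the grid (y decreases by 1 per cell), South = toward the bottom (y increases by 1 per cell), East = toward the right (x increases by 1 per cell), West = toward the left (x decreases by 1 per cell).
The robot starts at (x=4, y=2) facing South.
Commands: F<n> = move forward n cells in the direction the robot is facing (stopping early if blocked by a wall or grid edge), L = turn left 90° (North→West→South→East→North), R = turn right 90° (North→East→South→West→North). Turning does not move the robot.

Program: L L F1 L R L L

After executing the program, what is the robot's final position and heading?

Start: (x=4, y=2), facing South
  L: turn left, now facing East
  L: turn left, now facing North
  F1: move forward 1, now at (x=4, y=1)
  L: turn left, now facing West
  R: turn right, now facing North
  L: turn left, now facing West
  L: turn left, now facing South
Final: (x=4, y=1), facing South

Answer: Final position: (x=4, y=1), facing South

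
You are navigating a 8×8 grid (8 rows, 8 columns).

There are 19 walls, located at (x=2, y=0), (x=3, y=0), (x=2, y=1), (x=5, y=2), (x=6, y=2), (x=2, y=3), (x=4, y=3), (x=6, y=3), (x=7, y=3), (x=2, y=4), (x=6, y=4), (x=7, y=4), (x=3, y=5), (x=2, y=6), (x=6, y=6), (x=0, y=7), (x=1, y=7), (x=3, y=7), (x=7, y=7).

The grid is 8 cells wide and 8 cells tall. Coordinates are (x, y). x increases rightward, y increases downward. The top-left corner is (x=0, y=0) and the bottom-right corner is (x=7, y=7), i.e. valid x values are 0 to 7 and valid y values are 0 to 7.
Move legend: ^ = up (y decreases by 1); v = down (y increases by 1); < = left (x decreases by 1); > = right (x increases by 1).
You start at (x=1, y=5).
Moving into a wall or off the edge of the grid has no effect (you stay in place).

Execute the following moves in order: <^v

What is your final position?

Answer: Final position: (x=0, y=5)

Derivation:
Start: (x=1, y=5)
  < (left): (x=1, y=5) -> (x=0, y=5)
  ^ (up): (x=0, y=5) -> (x=0, y=4)
  v (down): (x=0, y=4) -> (x=0, y=5)
Final: (x=0, y=5)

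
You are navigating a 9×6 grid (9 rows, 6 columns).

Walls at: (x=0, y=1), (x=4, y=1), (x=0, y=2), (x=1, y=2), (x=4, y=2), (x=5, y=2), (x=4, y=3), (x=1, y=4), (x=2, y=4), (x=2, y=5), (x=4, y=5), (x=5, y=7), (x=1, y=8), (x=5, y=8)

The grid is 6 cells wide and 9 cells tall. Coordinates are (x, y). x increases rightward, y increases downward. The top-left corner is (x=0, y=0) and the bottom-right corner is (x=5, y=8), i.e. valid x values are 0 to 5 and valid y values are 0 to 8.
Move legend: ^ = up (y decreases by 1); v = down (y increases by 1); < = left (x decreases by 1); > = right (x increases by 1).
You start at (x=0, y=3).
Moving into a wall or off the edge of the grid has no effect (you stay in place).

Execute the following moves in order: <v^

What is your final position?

Answer: Final position: (x=0, y=3)

Derivation:
Start: (x=0, y=3)
  < (left): blocked, stay at (x=0, y=3)
  v (down): (x=0, y=3) -> (x=0, y=4)
  ^ (up): (x=0, y=4) -> (x=0, y=3)
Final: (x=0, y=3)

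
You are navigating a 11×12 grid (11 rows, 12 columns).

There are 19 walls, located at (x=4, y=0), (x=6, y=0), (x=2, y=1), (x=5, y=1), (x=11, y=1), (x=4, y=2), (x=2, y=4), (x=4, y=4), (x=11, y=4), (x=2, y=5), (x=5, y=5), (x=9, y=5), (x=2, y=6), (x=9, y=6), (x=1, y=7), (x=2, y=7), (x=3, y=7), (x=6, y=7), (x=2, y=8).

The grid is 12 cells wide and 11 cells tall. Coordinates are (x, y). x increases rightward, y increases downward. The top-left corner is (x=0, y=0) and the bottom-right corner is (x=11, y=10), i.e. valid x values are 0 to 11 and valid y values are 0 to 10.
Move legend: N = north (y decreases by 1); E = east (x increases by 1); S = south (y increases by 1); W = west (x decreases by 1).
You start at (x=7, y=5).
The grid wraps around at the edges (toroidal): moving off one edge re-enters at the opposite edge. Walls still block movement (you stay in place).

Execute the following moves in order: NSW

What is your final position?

Answer: Final position: (x=6, y=5)

Derivation:
Start: (x=7, y=5)
  N (north): (x=7, y=5) -> (x=7, y=4)
  S (south): (x=7, y=4) -> (x=7, y=5)
  W (west): (x=7, y=5) -> (x=6, y=5)
Final: (x=6, y=5)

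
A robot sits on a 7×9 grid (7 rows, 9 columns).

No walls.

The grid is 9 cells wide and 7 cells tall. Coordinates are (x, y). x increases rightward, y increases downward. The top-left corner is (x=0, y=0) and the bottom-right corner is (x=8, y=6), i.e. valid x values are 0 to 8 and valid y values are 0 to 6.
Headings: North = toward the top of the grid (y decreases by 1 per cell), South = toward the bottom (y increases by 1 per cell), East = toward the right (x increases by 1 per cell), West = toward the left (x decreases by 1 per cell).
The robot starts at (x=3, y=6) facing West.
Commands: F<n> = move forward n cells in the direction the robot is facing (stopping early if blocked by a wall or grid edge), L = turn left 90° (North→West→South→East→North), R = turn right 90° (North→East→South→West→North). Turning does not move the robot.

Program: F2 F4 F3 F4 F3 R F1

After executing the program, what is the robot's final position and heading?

Answer: Final position: (x=0, y=5), facing North

Derivation:
Start: (x=3, y=6), facing West
  F2: move forward 2, now at (x=1, y=6)
  F4: move forward 1/4 (blocked), now at (x=0, y=6)
  F3: move forward 0/3 (blocked), now at (x=0, y=6)
  F4: move forward 0/4 (blocked), now at (x=0, y=6)
  F3: move forward 0/3 (blocked), now at (x=0, y=6)
  R: turn right, now facing North
  F1: move forward 1, now at (x=0, y=5)
Final: (x=0, y=5), facing North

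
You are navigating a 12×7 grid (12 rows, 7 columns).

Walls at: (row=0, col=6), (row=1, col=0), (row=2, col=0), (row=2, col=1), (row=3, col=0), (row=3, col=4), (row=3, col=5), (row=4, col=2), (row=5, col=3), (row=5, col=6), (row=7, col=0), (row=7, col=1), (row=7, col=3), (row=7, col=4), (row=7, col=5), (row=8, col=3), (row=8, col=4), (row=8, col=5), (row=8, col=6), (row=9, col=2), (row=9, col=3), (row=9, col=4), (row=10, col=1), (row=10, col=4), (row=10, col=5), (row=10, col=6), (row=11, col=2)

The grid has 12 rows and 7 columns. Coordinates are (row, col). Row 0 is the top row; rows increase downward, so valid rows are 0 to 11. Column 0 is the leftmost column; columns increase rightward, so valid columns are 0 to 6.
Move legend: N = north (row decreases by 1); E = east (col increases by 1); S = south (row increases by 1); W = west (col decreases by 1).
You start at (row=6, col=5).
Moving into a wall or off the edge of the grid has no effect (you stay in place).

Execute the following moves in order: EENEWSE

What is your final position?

Start: (row=6, col=5)
  E (east): (row=6, col=5) -> (row=6, col=6)
  E (east): blocked, stay at (row=6, col=6)
  N (north): blocked, stay at (row=6, col=6)
  E (east): blocked, stay at (row=6, col=6)
  W (west): (row=6, col=6) -> (row=6, col=5)
  S (south): blocked, stay at (row=6, col=5)
  E (east): (row=6, col=5) -> (row=6, col=6)
Final: (row=6, col=6)

Answer: Final position: (row=6, col=6)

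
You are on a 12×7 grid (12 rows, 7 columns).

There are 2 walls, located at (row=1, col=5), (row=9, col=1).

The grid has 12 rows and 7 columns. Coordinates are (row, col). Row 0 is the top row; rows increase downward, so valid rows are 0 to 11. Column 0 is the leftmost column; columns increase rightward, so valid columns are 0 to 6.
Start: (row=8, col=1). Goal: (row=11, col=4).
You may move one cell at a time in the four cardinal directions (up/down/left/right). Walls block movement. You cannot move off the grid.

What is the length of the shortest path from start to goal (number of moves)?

BFS from (row=8, col=1) until reaching (row=11, col=4):
  Distance 0: (row=8, col=1)
  Distance 1: (row=7, col=1), (row=8, col=0), (row=8, col=2)
  Distance 2: (row=6, col=1), (row=7, col=0), (row=7, col=2), (row=8, col=3), (row=9, col=0), (row=9, col=2)
  Distance 3: (row=5, col=1), (row=6, col=0), (row=6, col=2), (row=7, col=3), (row=8, col=4), (row=9, col=3), (row=10, col=0), (row=10, col=2)
  Distance 4: (row=4, col=1), (row=5, col=0), (row=5, col=2), (row=6, col=3), (row=7, col=4), (row=8, col=5), (row=9, col=4), (row=10, col=1), (row=10, col=3), (row=11, col=0), (row=11, col=2)
  Distance 5: (row=3, col=1), (row=4, col=0), (row=4, col=2), (row=5, col=3), (row=6, col=4), (row=7, col=5), (row=8, col=6), (row=9, col=5), (row=10, col=4), (row=11, col=1), (row=11, col=3)
  Distance 6: (row=2, col=1), (row=3, col=0), (row=3, col=2), (row=4, col=3), (row=5, col=4), (row=6, col=5), (row=7, col=6), (row=9, col=6), (row=10, col=5), (row=11, col=4)  <- goal reached here
One shortest path (6 moves): (row=8, col=1) -> (row=8, col=2) -> (row=8, col=3) -> (row=8, col=4) -> (row=9, col=4) -> (row=10, col=4) -> (row=11, col=4)

Answer: Shortest path length: 6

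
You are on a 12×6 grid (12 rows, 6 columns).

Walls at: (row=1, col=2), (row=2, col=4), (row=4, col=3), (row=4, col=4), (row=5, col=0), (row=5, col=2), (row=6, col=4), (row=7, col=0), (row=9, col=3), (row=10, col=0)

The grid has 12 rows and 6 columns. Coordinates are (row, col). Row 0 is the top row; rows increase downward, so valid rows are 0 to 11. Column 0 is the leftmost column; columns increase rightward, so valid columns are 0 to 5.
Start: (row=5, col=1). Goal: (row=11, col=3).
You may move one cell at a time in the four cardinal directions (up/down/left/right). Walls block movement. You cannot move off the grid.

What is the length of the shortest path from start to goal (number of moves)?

BFS from (row=5, col=1) until reaching (row=11, col=3):
  Distance 0: (row=5, col=1)
  Distance 1: (row=4, col=1), (row=6, col=1)
  Distance 2: (row=3, col=1), (row=4, col=0), (row=4, col=2), (row=6, col=0), (row=6, col=2), (row=7, col=1)
  Distance 3: (row=2, col=1), (row=3, col=0), (row=3, col=2), (row=6, col=3), (row=7, col=2), (row=8, col=1)
  Distance 4: (row=1, col=1), (row=2, col=0), (row=2, col=2), (row=3, col=3), (row=5, col=3), (row=7, col=3), (row=8, col=0), (row=8, col=2), (row=9, col=1)
  Distance 5: (row=0, col=1), (row=1, col=0), (row=2, col=3), (row=3, col=4), (row=5, col=4), (row=7, col=4), (row=8, col=3), (row=9, col=0), (row=9, col=2), (row=10, col=1)
  Distance 6: (row=0, col=0), (row=0, col=2), (row=1, col=3), (row=3, col=5), (row=5, col=5), (row=7, col=5), (row=8, col=4), (row=10, col=2), (row=11, col=1)
  Distance 7: (row=0, col=3), (row=1, col=4), (row=2, col=5), (row=4, col=5), (row=6, col=5), (row=8, col=5), (row=9, col=4), (row=10, col=3), (row=11, col=0), (row=11, col=2)
  Distance 8: (row=0, col=4), (row=1, col=5), (row=9, col=5), (row=10, col=4), (row=11, col=3)  <- goal reached here
One shortest path (8 moves): (row=5, col=1) -> (row=6, col=1) -> (row=6, col=2) -> (row=7, col=2) -> (row=8, col=2) -> (row=9, col=2) -> (row=10, col=2) -> (row=10, col=3) -> (row=11, col=3)

Answer: Shortest path length: 8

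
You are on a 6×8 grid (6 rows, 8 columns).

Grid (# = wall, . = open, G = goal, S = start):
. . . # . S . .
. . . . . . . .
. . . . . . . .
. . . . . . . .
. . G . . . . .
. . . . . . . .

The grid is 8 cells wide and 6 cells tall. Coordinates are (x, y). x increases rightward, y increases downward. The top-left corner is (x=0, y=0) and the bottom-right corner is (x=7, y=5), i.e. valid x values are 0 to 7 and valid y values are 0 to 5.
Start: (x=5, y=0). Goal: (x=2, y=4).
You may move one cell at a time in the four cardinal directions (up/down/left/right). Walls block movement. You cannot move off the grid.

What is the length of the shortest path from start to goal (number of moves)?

BFS from (x=5, y=0) until reaching (x=2, y=4):
  Distance 0: (x=5, y=0)
  Distance 1: (x=4, y=0), (x=6, y=0), (x=5, y=1)
  Distance 2: (x=7, y=0), (x=4, y=1), (x=6, y=1), (x=5, y=2)
  Distance 3: (x=3, y=1), (x=7, y=1), (x=4, y=2), (x=6, y=2), (x=5, y=3)
  Distance 4: (x=2, y=1), (x=3, y=2), (x=7, y=2), (x=4, y=3), (x=6, y=3), (x=5, y=4)
  Distance 5: (x=2, y=0), (x=1, y=1), (x=2, y=2), (x=3, y=3), (x=7, y=3), (x=4, y=4), (x=6, y=4), (x=5, y=5)
  Distance 6: (x=1, y=0), (x=0, y=1), (x=1, y=2), (x=2, y=3), (x=3, y=4), (x=7, y=4), (x=4, y=5), (x=6, y=5)
  Distance 7: (x=0, y=0), (x=0, y=2), (x=1, y=3), (x=2, y=4), (x=3, y=5), (x=7, y=5)  <- goal reached here
One shortest path (7 moves): (x=5, y=0) -> (x=4, y=0) -> (x=4, y=1) -> (x=3, y=1) -> (x=2, y=1) -> (x=2, y=2) -> (x=2, y=3) -> (x=2, y=4)

Answer: Shortest path length: 7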